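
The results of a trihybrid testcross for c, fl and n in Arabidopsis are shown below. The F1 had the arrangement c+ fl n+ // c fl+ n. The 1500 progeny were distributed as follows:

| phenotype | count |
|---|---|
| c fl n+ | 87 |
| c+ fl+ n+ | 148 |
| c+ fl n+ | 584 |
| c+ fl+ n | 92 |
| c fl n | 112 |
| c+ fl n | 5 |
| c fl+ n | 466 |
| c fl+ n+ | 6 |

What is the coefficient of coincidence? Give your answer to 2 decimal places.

0.32

The two rarest classes, c+ fl n and c fl+ n+, are the double crossovers. Comparing them with the parentals, only the n allele has switched, so n is the middle locus and the order is fl – n – c.
fl–n: (260 + 11)/1500 = 0.1807; n–c: (179 + 11)/1500 = 0.1267.
Expected DCO frequency = 0.1807 × 0.1267 ≈ 0.02289; observed = 11/1500 ≈ 0.00733.
Coefficient of coincidence = 0.00733/0.02289 ≈ 0.32.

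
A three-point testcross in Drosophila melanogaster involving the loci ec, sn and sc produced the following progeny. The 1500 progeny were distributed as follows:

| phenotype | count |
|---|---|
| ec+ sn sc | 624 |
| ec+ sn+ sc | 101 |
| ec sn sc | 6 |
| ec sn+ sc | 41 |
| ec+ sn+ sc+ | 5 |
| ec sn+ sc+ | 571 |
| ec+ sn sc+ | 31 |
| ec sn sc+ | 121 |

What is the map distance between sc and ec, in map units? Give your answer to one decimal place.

The two most frequent reciprocal classes, ec sn+ sc+ and ec+ sn sc, are the parental types, so the F1 was ec sn+ sc+ / ec+ sn sc.
The two rarest classes, ec+ sn+ sc+ and ec sn sc, are the double crossovers. Comparing them with the parentals, only the ec allele has switched, so ec is the middle locus and the order is sc – ec – sn.
Crossovers in the sc–ec interval produce the single-crossover classes ec sn+ sc and ec+ sn sc+ (41 + 31 = 72) plus the double crossovers (11).
RF(sc–ec) = (72 + 11) / 1500 = 83/1500 = 0.0553 → 5.5 map units.

5.5 map units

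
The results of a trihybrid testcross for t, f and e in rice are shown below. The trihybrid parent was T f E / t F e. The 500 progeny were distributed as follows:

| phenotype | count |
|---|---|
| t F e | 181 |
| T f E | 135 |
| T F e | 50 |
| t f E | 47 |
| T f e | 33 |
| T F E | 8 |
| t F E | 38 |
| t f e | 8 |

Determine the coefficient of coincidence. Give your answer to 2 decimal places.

The two rarest classes, T F E and t f e, are the double crossovers. Comparing them with the parentals, only the f allele has switched, so f is the middle locus and the order is e – f – t.
e–f: (71 + 16)/500 = 0.1740; f–t: (97 + 16)/500 = 0.2260.
Expected DCO frequency = 0.1740 × 0.2260 ≈ 0.03932; observed = 16/500 ≈ 0.03200.
Coefficient of coincidence = 0.03200/0.03932 ≈ 0.81.

0.81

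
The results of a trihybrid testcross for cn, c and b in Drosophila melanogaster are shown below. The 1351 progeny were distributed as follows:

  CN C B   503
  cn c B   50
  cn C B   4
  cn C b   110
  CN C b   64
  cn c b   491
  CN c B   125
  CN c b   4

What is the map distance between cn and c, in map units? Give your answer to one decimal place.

18.0 map units

The two most frequent reciprocal classes, cn c b and CN C B, are the parental types, so the F1 was cn c b / CN C B.
The two rarest classes, CN c b and cn C B, are the double crossovers. Comparing them with the parentals, only the cn allele has switched, so cn is the middle locus and the order is c – cn – b.
Crossovers in the c–cn interval produce the single-crossover classes cn C b and CN c B (110 + 125 = 235) plus the double crossovers (8).
RF(c–cn) = (235 + 8) / 1351 = 243/1351 = 0.1799 → 18.0 map units.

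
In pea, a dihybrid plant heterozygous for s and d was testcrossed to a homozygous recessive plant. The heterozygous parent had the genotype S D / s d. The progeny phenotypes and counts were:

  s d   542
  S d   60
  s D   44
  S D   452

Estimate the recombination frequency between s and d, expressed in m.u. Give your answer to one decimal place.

9.5 m.u.

The recombinant classes are S d and s D: 60 + 44 = 104.
Recombination frequency = 104/1098 = 0.0947 ≈ 9.5%, i.e. 9.5 m.u.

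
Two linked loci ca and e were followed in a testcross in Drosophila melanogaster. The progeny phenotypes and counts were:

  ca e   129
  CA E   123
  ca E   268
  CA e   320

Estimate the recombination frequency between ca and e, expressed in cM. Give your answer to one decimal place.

The two most frequent classes, CA e (320) and ca E (268), are the parental types, so the F1 was CA e / ca E.
The recombinant classes are CA E and ca e: 123 + 129 = 252.
Recombination frequency = 252/840 = 0.3000 ≈ 30.0%, i.e. 30.0 cM.

30.0 cM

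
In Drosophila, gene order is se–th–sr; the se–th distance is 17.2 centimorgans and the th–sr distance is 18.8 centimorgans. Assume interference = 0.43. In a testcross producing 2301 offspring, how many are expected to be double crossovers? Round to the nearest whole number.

Map distances give recombination frequencies of 0.172 and 0.188 for the two intervals.
With interference 0.43 (so coincidence = 0.57), expected double-crossover frequency = 0.172 × 0.188 × 0.57 = 0.01843.
Expected number = 0.01843 × 2301 = 42.41 ≈ 42.

42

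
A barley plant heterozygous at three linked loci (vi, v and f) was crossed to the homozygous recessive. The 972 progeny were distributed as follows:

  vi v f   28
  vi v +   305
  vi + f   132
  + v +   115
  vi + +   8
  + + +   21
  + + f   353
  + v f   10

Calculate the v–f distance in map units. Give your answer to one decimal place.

6.9 map units

The two most frequent reciprocal classes, vi v + and + + f, are the parental types, so the F1 was vi v + / + + f.
The two rarest classes, vi + + and + v f, are the double crossovers. Comparing them with the parentals, only the v allele has switched, so v is the middle locus and the order is vi – v – f.
Crossovers in the v–f interval produce the single-crossover classes vi v f and + + + (28 + 21 = 49) plus the double crossovers (18).
RF(v–f) = (49 + 18) / 972 = 67/972 = 0.0689 → 6.9 map units.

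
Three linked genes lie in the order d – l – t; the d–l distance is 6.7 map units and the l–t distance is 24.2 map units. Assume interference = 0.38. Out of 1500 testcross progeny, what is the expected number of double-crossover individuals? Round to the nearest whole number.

15

Map distances give recombination frequencies of 0.067 and 0.242 for the two intervals.
With interference 0.38 (so coincidence = 0.62), expected double-crossover frequency = 0.067 × 0.242 × 0.62 = 0.01005.
Expected number = 0.01005 × 1500 = 15.08 ≈ 15.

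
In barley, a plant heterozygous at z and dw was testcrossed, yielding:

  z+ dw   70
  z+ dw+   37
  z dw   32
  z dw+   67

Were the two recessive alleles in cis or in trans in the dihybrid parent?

The two most frequent classes are z+ dw (70) and z dw+ (67); these are the parental (non-recombinant) types.
So the F1 carried z+ dw on one chromosome and z dw+ on the other — the recessive alleles are on opposite chromosomes (trans / repulsion).

trans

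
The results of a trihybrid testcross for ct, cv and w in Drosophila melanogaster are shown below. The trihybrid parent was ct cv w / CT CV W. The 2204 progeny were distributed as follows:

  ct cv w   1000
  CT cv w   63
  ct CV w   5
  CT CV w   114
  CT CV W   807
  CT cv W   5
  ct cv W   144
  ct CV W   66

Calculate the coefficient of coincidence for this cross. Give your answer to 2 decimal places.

The two rarest classes, ct CV w and CT cv W, are the double crossovers. Comparing them with the parentals, only the cv allele has switched, so cv is the middle locus and the order is w – cv – ct.
w–cv: (258 + 10)/2204 = 0.1216; cv–ct: (129 + 10)/2204 = 0.0631.
Expected DCO frequency = 0.1216 × 0.0631 ≈ 0.00767; observed = 10/2204 ≈ 0.00454.
Coefficient of coincidence = 0.00454/0.00767 ≈ 0.59.

0.59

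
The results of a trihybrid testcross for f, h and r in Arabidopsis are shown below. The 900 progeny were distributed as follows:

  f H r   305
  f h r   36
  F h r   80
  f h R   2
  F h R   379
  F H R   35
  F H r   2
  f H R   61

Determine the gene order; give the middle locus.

The two most frequent reciprocal classes, F h R and f H r, are the parental types, so the F1 was F h R / f H r.
The two rarest classes, f h R and F H r, are the double crossovers. Comparing them with the parentals, only the f allele has switched, so f is the middle locus and the order is h – f – r.

f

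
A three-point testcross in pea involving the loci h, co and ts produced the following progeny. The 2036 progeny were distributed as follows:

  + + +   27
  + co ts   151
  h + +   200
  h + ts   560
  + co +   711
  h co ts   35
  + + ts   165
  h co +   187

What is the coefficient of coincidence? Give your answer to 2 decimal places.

0.74

The two most frequent reciprocal classes, + co + and h + ts, are the parental types, so the F1 was + co + / h + ts.
The two rarest classes, + + + and h co ts, are the double crossovers. Comparing them with the parentals, only the co allele has switched, so co is the middle locus and the order is h – co – ts.
h–co: (352 + 62)/2036 = 0.2033; co–ts: (351 + 62)/2036 = 0.2028.
Expected DCO frequency = 0.2033 × 0.2028 ≈ 0.04123; observed = 62/2036 ≈ 0.03045.
Coefficient of coincidence = 0.03045/0.04123 ≈ 0.74.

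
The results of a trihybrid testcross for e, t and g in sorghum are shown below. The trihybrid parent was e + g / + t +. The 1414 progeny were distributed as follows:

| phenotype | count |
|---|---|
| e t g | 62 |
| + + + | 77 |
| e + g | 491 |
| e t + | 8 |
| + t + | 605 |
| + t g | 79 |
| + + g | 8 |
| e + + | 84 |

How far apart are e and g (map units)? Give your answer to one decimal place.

The two rarest classes, + + g and e t +, are the double crossovers. Comparing them with the parentals, only the e allele has switched, so e is the middle locus and the order is g – e – t.
Crossovers in the g–e interval produce the single-crossover classes e + + and + t g (84 + 79 = 163) plus the double crossovers (16).
RF(g–e) = (163 + 16) / 1414 = 179/1414 = 0.1266 → 12.7 map units.

12.7 map units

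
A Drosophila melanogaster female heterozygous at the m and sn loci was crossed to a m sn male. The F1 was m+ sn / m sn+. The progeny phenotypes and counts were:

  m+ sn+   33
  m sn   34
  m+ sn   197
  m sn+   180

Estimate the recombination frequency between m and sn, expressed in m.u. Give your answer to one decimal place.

The recombinant classes are m+ sn+ and m sn: 33 + 34 = 67.
Recombination frequency = 67/444 = 0.1509 ≈ 15.1%, i.e. 15.1 m.u.

15.1 m.u.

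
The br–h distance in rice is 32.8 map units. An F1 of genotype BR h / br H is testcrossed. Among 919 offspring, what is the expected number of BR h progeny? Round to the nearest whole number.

309

A map distance of 32.8 map units corresponds to a recombination frequency of 0.328.
The F1 is BR h / br H, so BR h is a parental gamete class with expected frequency (1 − r)/2 = 0.672/2 = 0.3360.
Expected number = 0.3360 × 919 = 308.78 ≈ 309.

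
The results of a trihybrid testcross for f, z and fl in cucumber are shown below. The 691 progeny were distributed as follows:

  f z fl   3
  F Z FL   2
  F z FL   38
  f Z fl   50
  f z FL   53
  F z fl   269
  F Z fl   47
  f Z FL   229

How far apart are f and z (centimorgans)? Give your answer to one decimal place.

15.2 centimorgans

The two most frequent reciprocal classes, F z fl and f Z FL, are the parental types, so the F1 was F z fl / f Z FL.
The two rarest classes, f z fl and F Z FL, are the double crossovers. Comparing them with the parentals, only the f allele has switched, so f is the middle locus and the order is fl – f – z.
Crossovers in the f–z interval produce the single-crossover classes F Z fl and f z FL (47 + 53 = 100) plus the double crossovers (5).
RF(f–z) = (100 + 5) / 691 = 105/691 = 0.1520 → 15.2 centimorgans.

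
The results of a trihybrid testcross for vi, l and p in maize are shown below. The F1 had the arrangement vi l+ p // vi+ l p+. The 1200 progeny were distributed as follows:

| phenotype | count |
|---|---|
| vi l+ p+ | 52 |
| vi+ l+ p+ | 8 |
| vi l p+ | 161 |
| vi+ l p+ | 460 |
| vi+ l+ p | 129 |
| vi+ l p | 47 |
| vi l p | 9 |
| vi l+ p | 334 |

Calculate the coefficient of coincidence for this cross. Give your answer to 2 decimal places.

0.57

The two rarest classes, vi l p and vi+ l+ p+, are the double crossovers. Comparing them with the parentals, only the l allele has switched, so l is the middle locus and the order is p – l – vi.
p–l: (99 + 17)/1200 = 0.0967; l–vi: (290 + 17)/1200 = 0.2558.
Expected DCO frequency = 0.0967 × 0.2558 ≈ 0.02474; observed = 17/1200 ≈ 0.01417.
Coefficient of coincidence = 0.01417/0.02474 ≈ 0.57.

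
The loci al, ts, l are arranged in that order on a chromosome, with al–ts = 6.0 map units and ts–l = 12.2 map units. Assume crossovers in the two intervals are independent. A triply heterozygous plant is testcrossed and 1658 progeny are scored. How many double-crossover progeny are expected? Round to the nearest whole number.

12

Map distances give recombination frequencies of 0.060 and 0.122 for the two intervals.
With no interference, expected double-crossover frequency = 0.060 × 0.122 = 0.00732.
Expected number = 0.00732 × 1658 = 12.14 ≈ 12.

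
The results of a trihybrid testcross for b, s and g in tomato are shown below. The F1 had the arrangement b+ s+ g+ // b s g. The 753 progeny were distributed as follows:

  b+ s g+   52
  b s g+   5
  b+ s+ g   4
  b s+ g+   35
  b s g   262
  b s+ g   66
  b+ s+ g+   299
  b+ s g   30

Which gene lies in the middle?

The two rarest classes, b+ s+ g and b s g+, are the double crossovers. Comparing them with the parentals, only the g allele has switched, so g is the middle locus and the order is s – g – b.

g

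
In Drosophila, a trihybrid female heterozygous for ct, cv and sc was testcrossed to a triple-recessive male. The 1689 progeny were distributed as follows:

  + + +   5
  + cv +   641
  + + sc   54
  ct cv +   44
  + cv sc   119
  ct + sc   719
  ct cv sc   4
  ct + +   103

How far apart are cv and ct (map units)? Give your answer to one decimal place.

The two most frequent reciprocal classes, ct + sc and + cv +, are the parental types, so the F1 was ct + sc / + cv +.
The two rarest classes, ct cv sc and + + +, are the double crossovers. Comparing them with the parentals, only the cv allele has switched, so cv is the middle locus and the order is sc – cv – ct.
Crossovers in the cv–ct interval produce the single-crossover classes + + sc and ct cv + (54 + 44 = 98) plus the double crossovers (9).
RF(cv–ct) = (98 + 9) / 1689 = 107/1689 = 0.0634 → 6.3 map units.

6.3 map units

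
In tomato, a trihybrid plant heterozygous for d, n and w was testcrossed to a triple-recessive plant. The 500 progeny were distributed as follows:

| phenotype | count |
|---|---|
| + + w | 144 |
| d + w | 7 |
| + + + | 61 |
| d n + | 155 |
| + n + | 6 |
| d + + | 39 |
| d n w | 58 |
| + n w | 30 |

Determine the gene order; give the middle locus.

d

The two most frequent reciprocal classes, + + w and d n +, are the parental types, so the F1 was + + w / d n +.
The two rarest classes, d + w and + n +, are the double crossovers. Comparing them with the parentals, only the d allele has switched, so d is the middle locus and the order is w – d – n.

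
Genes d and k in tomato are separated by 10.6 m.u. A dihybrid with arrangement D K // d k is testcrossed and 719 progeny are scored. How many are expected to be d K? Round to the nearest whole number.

A map distance of 10.6 m.u. corresponds to a recombination frequency of 0.106.
The F1 is D K / d k, so d K is a recombinant gamete class with expected frequency r/2 = 0.106/2 = 0.0530.
Expected number = 0.0530 × 719 = 38.11 ≈ 38.

38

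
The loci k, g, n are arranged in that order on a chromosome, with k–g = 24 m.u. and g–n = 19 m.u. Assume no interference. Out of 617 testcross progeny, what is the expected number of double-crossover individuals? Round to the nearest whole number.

Map distances give recombination frequencies of 0.240 and 0.190 for the two intervals.
With no interference, expected double-crossover frequency = 0.240 × 0.190 = 0.04560.
Expected number = 0.04560 × 617 = 28.14 ≈ 28.

28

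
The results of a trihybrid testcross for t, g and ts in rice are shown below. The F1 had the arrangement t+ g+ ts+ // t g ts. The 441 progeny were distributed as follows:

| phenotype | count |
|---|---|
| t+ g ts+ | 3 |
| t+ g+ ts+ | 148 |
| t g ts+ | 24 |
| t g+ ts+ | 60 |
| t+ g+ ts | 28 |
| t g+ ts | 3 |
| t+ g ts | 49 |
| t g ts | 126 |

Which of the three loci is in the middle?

The two rarest classes, t+ g ts+ and t g+ ts, are the double crossovers. Comparing them with the parentals, only the g allele has switched, so g is the middle locus and the order is ts – g – t.

g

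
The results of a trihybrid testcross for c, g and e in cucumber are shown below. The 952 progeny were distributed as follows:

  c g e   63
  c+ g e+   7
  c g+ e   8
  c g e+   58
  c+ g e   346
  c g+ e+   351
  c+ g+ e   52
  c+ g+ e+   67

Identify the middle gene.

The two most frequent reciprocal classes, c g+ e+ and c+ g e, are the parental types, so the F1 was c g+ e+ / c+ g e.
The two rarest classes, c g+ e and c+ g e+, are the double crossovers. Comparing them with the parentals, only the e allele has switched, so e is the middle locus and the order is c – e – g.

e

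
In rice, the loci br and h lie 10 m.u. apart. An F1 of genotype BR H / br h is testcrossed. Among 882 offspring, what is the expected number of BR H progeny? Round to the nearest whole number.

A map distance of 10 m.u. corresponds to a recombination frequency of 0.100.
The F1 is BR H / br h, so BR H is a parental gamete class with expected frequency (1 − r)/2 = 0.900/2 = 0.4500.
Expected number = 0.4500 × 882 = 396.90 ≈ 397.

397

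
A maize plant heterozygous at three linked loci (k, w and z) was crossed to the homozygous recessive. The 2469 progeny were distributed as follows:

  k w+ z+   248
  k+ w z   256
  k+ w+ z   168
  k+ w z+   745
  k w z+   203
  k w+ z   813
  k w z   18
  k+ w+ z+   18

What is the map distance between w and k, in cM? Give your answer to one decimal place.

The two most frequent reciprocal classes, k+ w z+ and k w+ z, are the parental types, so the F1 was k+ w z+ / k w+ z.
The two rarest classes, k+ w+ z+ and k w z, are the double crossovers. Comparing them with the parentals, only the w allele has switched, so w is the middle locus and the order is k – w – z.
Crossovers in the k–w interval produce the single-crossover classes k w z+ and k+ w+ z (203 + 168 = 371) plus the double crossovers (36).
RF(k–w) = (371 + 36) / 2469 = 407/2469 = 0.1648 → 16.5 cM.

16.5 cM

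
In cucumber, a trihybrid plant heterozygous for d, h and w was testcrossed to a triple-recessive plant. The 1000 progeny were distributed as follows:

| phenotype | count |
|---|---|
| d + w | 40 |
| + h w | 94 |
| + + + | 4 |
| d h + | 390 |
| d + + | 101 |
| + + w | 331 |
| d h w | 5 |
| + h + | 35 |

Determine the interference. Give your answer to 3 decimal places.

0.475

The two most frequent reciprocal classes, + + w and d h +, are the parental types, so the F1 was + + w / d h +.
The two rarest classes, + + + and d h w, are the double crossovers. Comparing them with the parentals, only the w allele has switched, so w is the middle locus and the order is d – w – h.
d–w: (75 + 9)/1000 = 0.0840; w–h: (195 + 9)/1000 = 0.2040.
Expected DCO frequency = 0.0840 × 0.2040 ≈ 0.01714; observed = 9/1000 ≈ 0.00900.
Coefficient of coincidence = 0.00900/0.01714 ≈ 0.525; interference = 1 − 0.525 = 0.475.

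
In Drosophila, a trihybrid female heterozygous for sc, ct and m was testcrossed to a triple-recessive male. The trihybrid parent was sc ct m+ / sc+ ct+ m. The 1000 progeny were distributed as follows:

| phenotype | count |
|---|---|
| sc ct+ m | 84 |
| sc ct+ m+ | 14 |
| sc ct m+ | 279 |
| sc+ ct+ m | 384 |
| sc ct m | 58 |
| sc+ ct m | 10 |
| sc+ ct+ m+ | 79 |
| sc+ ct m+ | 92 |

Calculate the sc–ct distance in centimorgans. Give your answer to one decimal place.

The two rarest classes, sc ct+ m+ and sc+ ct m, are the double crossovers. Comparing them with the parentals, only the ct allele has switched, so ct is the middle locus and the order is m – ct – sc.
Crossovers in the ct–sc interval produce the single-crossover classes sc+ ct m+ and sc ct+ m (92 + 84 = 176) plus the double crossovers (24).
RF(ct–sc) = (176 + 24) / 1000 = 200/1000 = 0.2000 → 20.0 centimorgans.

20.0 centimorgans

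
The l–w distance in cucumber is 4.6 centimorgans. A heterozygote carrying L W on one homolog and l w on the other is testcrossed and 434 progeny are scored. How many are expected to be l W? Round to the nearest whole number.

A map distance of 4.6 centimorgans corresponds to a recombination frequency of 0.046.
The F1 is L W / l w, so l W is a recombinant gamete class with expected frequency r/2 = 0.046/2 = 0.0230.
Expected number = 0.0230 × 434 = 9.98 ≈ 10.

10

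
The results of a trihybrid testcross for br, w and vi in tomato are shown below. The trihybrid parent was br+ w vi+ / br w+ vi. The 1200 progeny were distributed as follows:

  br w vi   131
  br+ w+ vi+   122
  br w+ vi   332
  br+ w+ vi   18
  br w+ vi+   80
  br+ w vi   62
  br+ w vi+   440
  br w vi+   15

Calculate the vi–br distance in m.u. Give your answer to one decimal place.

14.6 m.u.

The two rarest classes, br w vi+ and br+ w+ vi, are the double crossovers. Comparing them with the parentals, only the br allele has switched, so br is the middle locus and the order is vi – br – w.
Crossovers in the vi–br interval produce the single-crossover classes br+ w vi and br w+ vi+ (62 + 80 = 142) plus the double crossovers (33).
RF(vi–br) = (142 + 33) / 1200 = 175/1200 = 0.1458 → 14.6 m.u.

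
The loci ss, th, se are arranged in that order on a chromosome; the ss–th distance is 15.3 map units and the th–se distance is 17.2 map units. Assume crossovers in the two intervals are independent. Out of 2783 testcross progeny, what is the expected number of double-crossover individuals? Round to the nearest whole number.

73

Map distances give recombination frequencies of 0.153 and 0.172 for the two intervals.
With no interference, expected double-crossover frequency = 0.153 × 0.172 = 0.02632.
Expected number = 0.02632 × 2783 = 73.24 ≈ 73.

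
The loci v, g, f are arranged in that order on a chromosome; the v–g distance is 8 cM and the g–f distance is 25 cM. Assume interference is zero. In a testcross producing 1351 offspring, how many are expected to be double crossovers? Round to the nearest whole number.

Map distances give recombination frequencies of 0.080 and 0.250 for the two intervals.
With no interference, expected double-crossover frequency = 0.080 × 0.250 = 0.02000.
Expected number = 0.02000 × 1351 = 27.02 ≈ 27.

27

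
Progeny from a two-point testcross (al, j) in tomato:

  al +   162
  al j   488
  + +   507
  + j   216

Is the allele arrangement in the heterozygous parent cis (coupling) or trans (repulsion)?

cis

The two most frequent classes are + + (507) and al j (488); these are the parental (non-recombinant) types.
So the F1 carried + + on one chromosome and al j on the other — the recessive alleles are on the same chromosome (cis / coupling).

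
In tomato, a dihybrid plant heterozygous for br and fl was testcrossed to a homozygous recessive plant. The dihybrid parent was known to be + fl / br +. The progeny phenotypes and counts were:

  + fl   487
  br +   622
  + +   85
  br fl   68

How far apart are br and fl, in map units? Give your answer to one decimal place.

12.1 map units

The recombinant classes are + + and br fl: 85 + 68 = 153.
Recombination frequency = 153/1262 = 0.1212 ≈ 12.1%, i.e. 12.1 map units.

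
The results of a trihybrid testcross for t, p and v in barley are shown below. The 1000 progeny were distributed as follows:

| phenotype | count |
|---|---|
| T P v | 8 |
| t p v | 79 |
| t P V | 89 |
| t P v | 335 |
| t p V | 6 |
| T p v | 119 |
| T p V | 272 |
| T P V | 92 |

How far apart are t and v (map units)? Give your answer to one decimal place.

22.2 map units

The two most frequent reciprocal classes, T p V and t P v, are the parental types, so the F1 was T p V / t P v.
The two rarest classes, t p V and T P v, are the double crossovers. Comparing them with the parentals, only the t allele has switched, so t is the middle locus and the order is v – t – p.
Crossovers in the v–t interval produce the single-crossover classes T p v and t P V (119 + 89 = 208) plus the double crossovers (14).
RF(v–t) = (208 + 14) / 1000 = 222/1000 = 0.2220 → 22.2 map units.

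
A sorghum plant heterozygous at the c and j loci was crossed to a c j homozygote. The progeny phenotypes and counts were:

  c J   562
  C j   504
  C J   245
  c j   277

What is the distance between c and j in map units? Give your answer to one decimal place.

The two most frequent classes, C j (504) and c J (562), are the parental types, so the F1 was C j / c J.
The recombinant classes are C J and c j: 245 + 277 = 522.
Recombination frequency = 522/1588 = 0.3287 ≈ 32.9%, i.e. 32.9 map units.

32.9 map units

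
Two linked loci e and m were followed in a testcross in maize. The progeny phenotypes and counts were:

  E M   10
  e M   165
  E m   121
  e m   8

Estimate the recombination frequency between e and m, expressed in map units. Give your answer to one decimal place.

5.9 map units

The two most frequent classes, E m (121) and e M (165), are the parental types, so the F1 was E m / e M.
The recombinant classes are E M and e m: 10 + 8 = 18.
Recombination frequency = 18/304 = 0.0592 ≈ 5.9%, i.e. 5.9 map units.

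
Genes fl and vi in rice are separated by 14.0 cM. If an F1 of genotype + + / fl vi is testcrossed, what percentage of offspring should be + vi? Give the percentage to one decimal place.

A map distance of 14.0 cM corresponds to a recombination frequency of 0.140.
The F1 is + + / fl vi, so + vi is a recombinant gamete class with expected frequency r/2 = 0.140/2 = 0.0700.
That is 0.0700 = 7.0% of the progeny.

7.0%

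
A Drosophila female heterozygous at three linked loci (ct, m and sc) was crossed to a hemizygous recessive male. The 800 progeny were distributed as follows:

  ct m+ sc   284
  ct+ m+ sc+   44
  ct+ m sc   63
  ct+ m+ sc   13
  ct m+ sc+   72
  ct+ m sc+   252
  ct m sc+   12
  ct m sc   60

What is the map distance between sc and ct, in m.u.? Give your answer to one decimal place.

The two most frequent reciprocal classes, ct+ m sc+ and ct m+ sc, are the parental types, so the F1 was ct+ m sc+ / ct m+ sc.
The two rarest classes, ct m sc+ and ct+ m+ sc, are the double crossovers. Comparing them with the parentals, only the ct allele has switched, so ct is the middle locus and the order is sc – ct – m.
Crossovers in the sc–ct interval produce the single-crossover classes ct+ m sc and ct m+ sc+ (63 + 72 = 135) plus the double crossovers (25).
RF(sc–ct) = (135 + 25) / 800 = 160/800 = 0.2000 → 20.0 m.u.

20.0 m.u.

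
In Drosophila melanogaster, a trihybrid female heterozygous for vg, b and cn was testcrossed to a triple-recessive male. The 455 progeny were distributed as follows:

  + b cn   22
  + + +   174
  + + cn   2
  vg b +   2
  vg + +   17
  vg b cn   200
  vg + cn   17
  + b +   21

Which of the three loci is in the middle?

The two most frequent reciprocal classes, vg b cn and + + +, are the parental types, so the F1 was vg b cn / + + +.
The two rarest classes, vg b + and + + cn, are the double crossovers. Comparing them with the parentals, only the cn allele has switched, so cn is the middle locus and the order is b – cn – vg.

cn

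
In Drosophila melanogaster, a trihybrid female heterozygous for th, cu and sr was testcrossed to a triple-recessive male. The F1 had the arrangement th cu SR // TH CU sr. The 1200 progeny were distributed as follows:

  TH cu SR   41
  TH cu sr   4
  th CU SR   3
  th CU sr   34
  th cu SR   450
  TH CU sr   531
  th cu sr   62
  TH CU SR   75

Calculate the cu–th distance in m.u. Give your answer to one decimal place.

6.8 m.u.

The two rarest classes, th CU SR and TH cu sr, are the double crossovers. Comparing them with the parentals, only the cu allele has switched, so cu is the middle locus and the order is th – cu – sr.
Crossovers in the th–cu interval produce the single-crossover classes TH cu SR and th CU sr (41 + 34 = 75) plus the double crossovers (7).
RF(th–cu) = (75 + 7) / 1200 = 82/1200 = 0.0683 → 6.8 m.u.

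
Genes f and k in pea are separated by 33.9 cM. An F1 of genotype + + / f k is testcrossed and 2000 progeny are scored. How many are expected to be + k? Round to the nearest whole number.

A map distance of 33.9 cM corresponds to a recombination frequency of 0.339.
The F1 is + + / f k, so + k is a recombinant gamete class with expected frequency r/2 = 0.339/2 = 0.1695.
Expected number = 0.1695 × 2000 = 339.00 ≈ 339.

339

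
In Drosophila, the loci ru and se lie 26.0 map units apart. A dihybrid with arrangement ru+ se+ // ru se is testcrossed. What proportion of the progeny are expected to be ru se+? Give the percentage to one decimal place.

13.0%

A map distance of 26.0 map units corresponds to a recombination frequency of 0.260.
The F1 is ru+ se+ / ru se, so ru se+ is a recombinant gamete class with expected frequency r/2 = 0.260/2 = 0.1300.
That is 0.1300 = 13.0% of the progeny.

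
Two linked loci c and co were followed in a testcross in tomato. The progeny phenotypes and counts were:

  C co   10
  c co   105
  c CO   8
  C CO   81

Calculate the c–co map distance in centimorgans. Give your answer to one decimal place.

8.8 centimorgans

The two most frequent classes, C CO (81) and c co (105), are the parental types, so the F1 was C CO / c co.
The recombinant classes are C co and c CO: 10 + 8 = 18.
Recombination frequency = 18/204 = 0.0882 ≈ 8.8%, i.e. 8.8 centimorgans.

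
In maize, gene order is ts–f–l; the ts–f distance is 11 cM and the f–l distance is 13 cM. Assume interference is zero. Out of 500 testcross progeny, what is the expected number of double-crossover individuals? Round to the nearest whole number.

Map distances give recombination frequencies of 0.110 and 0.130 for the two intervals.
With no interference, expected double-crossover frequency = 0.110 × 0.130 = 0.01430.
Expected number = 0.01430 × 500 = 7.15 ≈ 7.

7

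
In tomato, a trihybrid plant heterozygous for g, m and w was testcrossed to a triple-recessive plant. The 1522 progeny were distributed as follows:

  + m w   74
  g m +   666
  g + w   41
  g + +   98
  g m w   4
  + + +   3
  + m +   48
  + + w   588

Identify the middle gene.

w

The two most frequent reciprocal classes, g m + and + + w, are the parental types, so the F1 was g m + / + + w.
The two rarest classes, g m w and + + +, are the double crossovers. Comparing them with the parentals, only the w allele has switched, so w is the middle locus and the order is g – w – m.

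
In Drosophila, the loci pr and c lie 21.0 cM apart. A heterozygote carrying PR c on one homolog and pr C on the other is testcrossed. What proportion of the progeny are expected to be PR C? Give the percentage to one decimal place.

10.5%

A map distance of 21.0 cM corresponds to a recombination frequency of 0.210.
The F1 is PR c / pr C, so PR C is a recombinant gamete class with expected frequency r/2 = 0.210/2 = 0.1050.
That is 0.1050 = 10.5% of the progeny.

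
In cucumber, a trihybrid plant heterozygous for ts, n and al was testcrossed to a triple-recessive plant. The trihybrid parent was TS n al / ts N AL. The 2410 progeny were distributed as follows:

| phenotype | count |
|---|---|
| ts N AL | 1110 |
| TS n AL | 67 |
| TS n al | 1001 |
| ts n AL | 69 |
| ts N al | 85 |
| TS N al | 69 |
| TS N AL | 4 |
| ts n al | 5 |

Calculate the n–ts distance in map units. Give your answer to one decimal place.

6.1 map units

The two rarest classes, ts n al and TS N AL, are the double crossovers. Comparing them with the parentals, only the ts allele has switched, so ts is the middle locus and the order is n – ts – al.
Crossovers in the n–ts interval produce the single-crossover classes TS N al and ts n AL (69 + 69 = 138) plus the double crossovers (9).
RF(n–ts) = (138 + 9) / 2410 = 147/2410 = 0.0610 → 6.1 map units.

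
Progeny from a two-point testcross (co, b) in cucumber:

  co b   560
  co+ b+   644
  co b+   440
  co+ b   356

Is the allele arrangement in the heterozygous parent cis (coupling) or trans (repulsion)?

cis

The two most frequent classes are co+ b+ (644) and co b (560); these are the parental (non-recombinant) types.
So the F1 carried co+ b+ on one chromosome and co b on the other — the recessive alleles are on the same chromosome (cis / coupling).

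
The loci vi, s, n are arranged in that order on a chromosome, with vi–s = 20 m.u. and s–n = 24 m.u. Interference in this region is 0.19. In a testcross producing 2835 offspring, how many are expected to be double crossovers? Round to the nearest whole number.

Map distances give recombination frequencies of 0.200 and 0.240 for the two intervals.
With interference 0.19 (so coincidence = 0.81), expected double-crossover frequency = 0.200 × 0.240 × 0.81 = 0.03888.
Expected number = 0.03888 × 2835 = 110.22 ≈ 110.

110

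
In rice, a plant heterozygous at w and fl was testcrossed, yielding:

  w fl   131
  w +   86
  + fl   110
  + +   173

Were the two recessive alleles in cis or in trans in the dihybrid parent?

cis

The two most frequent classes are + + (173) and w fl (131); these are the parental (non-recombinant) types.
So the F1 carried + + on one chromosome and w fl on the other — the recessive alleles are on the same chromosome (cis / coupling).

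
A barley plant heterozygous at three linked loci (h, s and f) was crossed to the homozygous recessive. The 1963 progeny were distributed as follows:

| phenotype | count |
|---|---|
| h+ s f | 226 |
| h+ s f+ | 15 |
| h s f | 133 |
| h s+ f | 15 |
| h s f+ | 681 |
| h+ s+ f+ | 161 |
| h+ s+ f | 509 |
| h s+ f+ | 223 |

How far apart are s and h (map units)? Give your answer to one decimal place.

The two most frequent reciprocal classes, h+ s+ f and h s f+, are the parental types, so the F1 was h+ s+ f / h s f+.
The two rarest classes, h s+ f and h+ s f+, are the double crossovers. Comparing them with the parentals, only the h allele has switched, so h is the middle locus and the order is s – h – f.
Crossovers in the s–h interval produce the single-crossover classes h+ s f and h s+ f+ (226 + 223 = 449) plus the double crossovers (30).
RF(s–h) = (449 + 30) / 1963 = 479/1963 = 0.2440 → 24.4 map units.

24.4 map units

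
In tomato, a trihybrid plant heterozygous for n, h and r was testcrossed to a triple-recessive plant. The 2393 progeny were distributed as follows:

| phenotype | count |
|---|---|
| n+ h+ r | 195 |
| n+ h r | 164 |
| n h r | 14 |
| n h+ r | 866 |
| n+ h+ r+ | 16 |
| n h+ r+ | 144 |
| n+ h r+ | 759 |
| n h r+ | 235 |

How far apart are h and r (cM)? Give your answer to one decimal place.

14.1 cM

The two most frequent reciprocal classes, n+ h r+ and n h+ r, are the parental types, so the F1 was n+ h r+ / n h+ r.
The two rarest classes, n+ h+ r+ and n h r, are the double crossovers. Comparing them with the parentals, only the h allele has switched, so h is the middle locus and the order is r – h – n.
Crossovers in the r–h interval produce the single-crossover classes n+ h r and n h+ r+ (164 + 144 = 308) plus the double crossovers (30).
RF(r–h) = (308 + 30) / 2393 = 338/2393 = 0.1412 → 14.1 cM.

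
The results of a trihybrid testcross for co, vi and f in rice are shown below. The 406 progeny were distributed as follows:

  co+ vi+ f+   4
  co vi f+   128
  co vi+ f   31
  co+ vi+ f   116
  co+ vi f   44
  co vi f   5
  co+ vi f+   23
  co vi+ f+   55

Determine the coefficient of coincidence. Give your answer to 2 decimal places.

0.54

The two most frequent reciprocal classes, co vi f+ and co+ vi+ f, are the parental types, so the F1 was co vi f+ / co+ vi+ f.
The two rarest classes, co vi f and co+ vi+ f+, are the double crossovers. Comparing them with the parentals, only the f allele has switched, so f is the middle locus and the order is co – f – vi.
co–f: (54 + 9)/406 = 0.1552; f–vi: (99 + 9)/406 = 0.2660.
Expected DCO frequency = 0.1552 × 0.2660 ≈ 0.04128; observed = 9/406 ≈ 0.02217.
Coefficient of coincidence = 0.02217/0.04128 ≈ 0.54.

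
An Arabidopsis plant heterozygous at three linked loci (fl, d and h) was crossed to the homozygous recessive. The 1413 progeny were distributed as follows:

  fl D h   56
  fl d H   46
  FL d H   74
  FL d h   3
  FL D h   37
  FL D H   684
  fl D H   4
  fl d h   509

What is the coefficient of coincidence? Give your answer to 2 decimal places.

The two most frequent reciprocal classes, FL D H and fl d h, are the parental types, so the F1 was FL D H / fl d h.
The two rarest classes, fl D H and FL d h, are the double crossovers. Comparing them with the parentals, only the fl allele has switched, so fl is the middle locus and the order is h – fl – d.
h–fl: (83 + 7)/1413 = 0.0637; fl–d: (130 + 7)/1413 = 0.0970.
Expected DCO frequency = 0.0637 × 0.0970 ≈ 0.00618; observed = 7/1413 ≈ 0.00495.
Coefficient of coincidence = 0.00495/0.00618 ≈ 0.80.

0.80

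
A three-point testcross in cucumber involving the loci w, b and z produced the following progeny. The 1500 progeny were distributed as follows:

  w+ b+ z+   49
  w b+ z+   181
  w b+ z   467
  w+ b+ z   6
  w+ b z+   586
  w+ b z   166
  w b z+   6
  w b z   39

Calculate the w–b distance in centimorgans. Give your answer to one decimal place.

6.7 centimorgans

The two most frequent reciprocal classes, w+ b z+ and w b+ z, are the parental types, so the F1 was w+ b z+ / w b+ z.
The two rarest classes, w b z+ and w+ b+ z, are the double crossovers. Comparing them with the parentals, only the w allele has switched, so w is the middle locus and the order is z – w – b.
Crossovers in the w–b interval produce the single-crossover classes w+ b+ z+ and w b z (49 + 39 = 88) plus the double crossovers (12).
RF(w–b) = (88 + 12) / 1500 = 100/1500 = 0.0667 → 6.7 centimorgans.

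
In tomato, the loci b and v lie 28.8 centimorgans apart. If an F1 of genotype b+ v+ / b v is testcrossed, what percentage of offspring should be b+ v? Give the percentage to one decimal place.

A map distance of 28.8 centimorgans corresponds to a recombination frequency of 0.288.
The F1 is b+ v+ / b v, so b+ v is a recombinant gamete class with expected frequency r/2 = 0.288/2 = 0.1440.
That is 0.1440 = 14.4% of the progeny.

14.4%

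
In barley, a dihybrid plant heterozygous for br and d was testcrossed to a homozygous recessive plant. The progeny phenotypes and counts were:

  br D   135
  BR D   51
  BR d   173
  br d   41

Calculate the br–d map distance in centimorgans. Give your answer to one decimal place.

The two most frequent classes, BR d (173) and br D (135), are the parental types, so the F1 was BR d / br D.
The recombinant classes are BR D and br d: 51 + 41 = 92.
Recombination frequency = 92/400 = 0.2300 ≈ 23.0%, i.e. 23.0 centimorgans.

23.0 centimorgans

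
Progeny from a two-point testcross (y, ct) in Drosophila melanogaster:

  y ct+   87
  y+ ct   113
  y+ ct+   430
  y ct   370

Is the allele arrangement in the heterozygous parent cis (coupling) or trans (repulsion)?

cis

The two most frequent classes are y+ ct+ (430) and y ct (370); these are the parental (non-recombinant) types.
So the F1 carried y+ ct+ on one chromosome and y ct on the other — the recessive alleles are on the same chromosome (cis / coupling).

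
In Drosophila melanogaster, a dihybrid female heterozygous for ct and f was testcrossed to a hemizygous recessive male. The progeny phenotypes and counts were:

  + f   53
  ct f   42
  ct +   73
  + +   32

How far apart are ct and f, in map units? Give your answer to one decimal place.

The two most frequent classes, + f (53) and ct + (73), are the parental types, so the F1 was + f / ct +.
The recombinant classes are + + and ct f: 32 + 42 = 74.
Recombination frequency = 74/200 = 0.3700 ≈ 37.0%, i.e. 37.0 map units.

37.0 map units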